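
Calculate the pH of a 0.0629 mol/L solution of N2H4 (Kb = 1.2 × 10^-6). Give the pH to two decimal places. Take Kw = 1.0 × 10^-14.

pH = 10.44

N2H4 + H2O ⇌ N2H5+ + OH-
From the ICE table, Kb = [OH-]²/(0.0629 − [OH-]) = 1.2 × 10^-6.
Neglecting [OH-] in the denominator: [OH-] = √(1.2 × 10^-6 × 0.0629) = 2.75 × 10^-4 M
pOH = 3.56, so pH = 14.00 − pOH = 10.44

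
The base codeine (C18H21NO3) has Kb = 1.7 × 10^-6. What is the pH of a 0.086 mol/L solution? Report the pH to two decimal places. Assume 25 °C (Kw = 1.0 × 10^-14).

pH = 10.58

C18H21NO3 + H2O ⇌ C18H22NO3+ + OH-
Kb = [OH-]²/(0.086 − [OH-]) = 1.7 × 10^-6
Neglecting [OH-] in the denominator: [OH-] = √(1.7 × 10^-6 × 0.086) = 3.82 × 10^-4 M
Check: 0.44% ionized — well under 5%, approximation valid.
pOH = 3.42, so pH = 14.00 − pOH = 10.58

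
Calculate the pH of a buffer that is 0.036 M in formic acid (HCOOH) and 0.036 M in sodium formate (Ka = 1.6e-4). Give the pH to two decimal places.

pH = 3.80

pKa = −log(1.6 × 10^-4) = 3.796
Using pH = pKa + log([base]/[acid]) with [base]/[acid] = 0.036/0.036:
pH = 3.796 + (+0.000) = 3.80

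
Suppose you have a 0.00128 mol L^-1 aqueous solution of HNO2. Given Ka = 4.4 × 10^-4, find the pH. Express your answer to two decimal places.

pH = 3.25

HNO2 ⇌ NO2- + H+
Ka = [H+]²/(0.00128 − [H+]) = 4.4 × 10^-4
The 5% rule fails; solving [H+]² + Ka·[H+] − Ka·C₀ = 0 exactly:
[H+] = (−Ka + √(Ka² + 4·Ka·C₀))/2 = 5.62 × 10^-4 M
pH = −log(5.62 × 10^-4) = 3.25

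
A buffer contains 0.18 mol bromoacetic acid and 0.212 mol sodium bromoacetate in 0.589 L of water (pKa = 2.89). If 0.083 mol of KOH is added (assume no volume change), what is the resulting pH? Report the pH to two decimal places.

OH- converts BrCH2COOH to BrCH2COO-: BrCH2COOH → 0.097 mol, BrCH2COO- → 0.295 mol.
pH = pKa + log([A⁻]/[HA]) = 2.89 + log(0.295/0.097) = 2.89 +0.483

pH = 3.37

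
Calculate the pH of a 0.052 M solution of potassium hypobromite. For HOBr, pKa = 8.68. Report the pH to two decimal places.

pH = 10.70

OBr- is the conjugate base of the weak acid HOBr.
Ka = 10^(−8.68) = 2.09 × 10^-9
Kb = Kw/Ka = 1.0×10^-14 / 2.09 × 10^-9 = 4.78 × 10^-6
Kb = [OH-]²/(0.052 − [OH-]) = 4.78 × 10^-6
Neglecting [OH-] in the denominator: [OH-] = √(4.78 × 10^-6 × 0.052) = 4.99 × 10^-4 M
pOH = −log(4.99 × 10^-4) = 3.30; pH = 14.00 − 3.30 = 10.70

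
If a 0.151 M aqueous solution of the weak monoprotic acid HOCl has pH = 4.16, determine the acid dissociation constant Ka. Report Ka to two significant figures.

[H+] = 10^(-4.16) = 6.92 × 10^-5 M
At equilibrium [HA] = 0.151 − 6.92 × 10^-5 = 1.51 × 10^-1 M
Ka = [H+][A-]/[HA] = (6.92 × 10^-5)² / 1.51 × 10^-1 = 3.2 × 10^-8

Ka = 3.2 × 10^-8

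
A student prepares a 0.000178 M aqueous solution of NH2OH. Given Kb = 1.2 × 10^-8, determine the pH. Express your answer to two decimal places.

pH = 8.16

NH2OH + H2O ⇌ NH3OH+ + OH-
Kb = x²/(0.000178 − x) = 1.2 × 10^-8
Since Kb ≪ C₀, x ≈ √(Kb·C₀) = 1.46 × 10^-6 M.
(x/C₀ = 0.82% < 5%, so the approximation holds.)
pOH = −log(1.46 × 10^-6) = 5.84; pH = 14.00 − 5.84 = 8.16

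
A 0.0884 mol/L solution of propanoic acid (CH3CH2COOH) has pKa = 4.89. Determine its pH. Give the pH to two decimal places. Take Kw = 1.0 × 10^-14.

pH = 2.97

CH3CH2COOH ⇌ CH3CH2COO- + H+
Ka = 10^(−4.89) = 1.29 × 10^-5
From the ICE table, Ka = x²/(0.0884 − x) = 1.29 × 10^-5.
Since Ka ≪ C₀, x ≈ √(Ka·C₀) = 1.07 × 10^-3 M.
pH = −log[H+] = −log(1.07 × 10^-3) = 2.97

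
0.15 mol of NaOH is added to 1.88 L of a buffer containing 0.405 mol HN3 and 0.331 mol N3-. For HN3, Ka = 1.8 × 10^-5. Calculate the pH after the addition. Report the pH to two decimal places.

pH = 5.02

OH- converts HN3 to N3-: HN3 → 0.255 mol, N3- → 0.481 mol.
pKa = −log(1.8 × 10^-5) = 4.745
pH = pKa + log([A⁻]/[HA]) = 4.745 + log(0.481/0.255) = 4.745 +0.276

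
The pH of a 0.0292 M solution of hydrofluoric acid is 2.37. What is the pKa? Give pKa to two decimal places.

pKa = 3.14

[H+] = 10^(-2.37) = 4.27 × 10^-3 M
At equilibrium [HA] = 0.0292 − 4.27 × 10^-3 = 2.49 × 10^-2 M
Ka = [H+][A-]/[HA] = (4.27 × 10^-3)² / 2.49 × 10^-2 = 7.32 × 10^-4
pKa = -log(7.32 × 10^-4) = 3.14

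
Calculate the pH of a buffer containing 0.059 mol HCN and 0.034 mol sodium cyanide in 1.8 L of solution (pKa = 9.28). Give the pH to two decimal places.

Henderson–Hasselbalch: pH = pKa + log([CN-]/[HCN]) = 9.28 + log(0.034/0.059)
pH = 9.28 + (-0.239) = 9.04

pH = 9.04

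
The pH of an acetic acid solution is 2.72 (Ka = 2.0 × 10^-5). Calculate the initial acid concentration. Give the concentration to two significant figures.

[H+] = 10^(-2.72) = 1.91 × 10^-3 M = x
Ka = x²/(C₀ − x) ⇒ C₀ = x + x²/Ka
C₀ = 1.91 × 10^-3 + (1.91 × 10^-3)²/(2.0 × 10^-5) = 1.84 × 10^-1 M

C₀ = 1.8 × 10^-1 M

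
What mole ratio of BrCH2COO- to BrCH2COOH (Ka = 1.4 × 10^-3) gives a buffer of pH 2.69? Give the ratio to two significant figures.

ratio = 0.69

pKa = -log(1.4 × 10^-3) = 2.854
pH = pKa + log(r) ⇒ log(r) = 2.69 − 2.854 = -0.164
r = [BrCH2COO-]/[BrCH2COOH] = 10^(-0.164) = 0.685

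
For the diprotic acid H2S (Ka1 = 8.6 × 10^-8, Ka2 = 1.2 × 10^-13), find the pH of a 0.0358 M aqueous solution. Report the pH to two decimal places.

pH = 4.26

Ka1 ≫ Ka2, so treat the first dissociation as the only significant source of H+.
Ka1 = x²/(0.0358 − x) = 8.6 × 10^-8
x ≈ √(8.6 × 10^-8 × 0.0358) = 5.55 × 10^-5 M
pH = −log(5.55 × 10^-5) = 4.26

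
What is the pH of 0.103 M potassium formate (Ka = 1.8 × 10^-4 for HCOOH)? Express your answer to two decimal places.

pH = 8.38

HCOO- is the conjugate base of the weak acid HCOOH.
Kb = Kw/Ka = 1.0×10^-14 / 1.8 × 10^-4 = 5.56 × 10^-11
From the ICE table, Kb = [OH-]²/(0.103 − [OH-]) = 5.56 × 10^-11.
Assume [OH-] ≪ 0.103: [OH-] ≈ √(5.56 × 10^-11 × 0.103) = 2.39 × 10^-6 M
pOH = 5.62, so pH = 14.00 − pOH = 8.38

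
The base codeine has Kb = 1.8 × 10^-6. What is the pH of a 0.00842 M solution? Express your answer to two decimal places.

C18H21NO3 + H2O ⇌ C18H22NO3+ + OH-
From the ICE table, Kb = [OH-]²/(0.00842 − [OH-]) = 1.8 × 10^-6.
Neglecting [OH-] in the denominator: [OH-] = √(1.8 × 10^-6 × 0.00842) = 1.23 × 10^-4 M
pOH = 3.91, so pH = 14.00 − pOH = 10.09

pH = 10.09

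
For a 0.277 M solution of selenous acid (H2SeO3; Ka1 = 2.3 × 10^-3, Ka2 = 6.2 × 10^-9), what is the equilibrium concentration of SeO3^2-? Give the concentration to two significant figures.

6.2 × 10^-9 M

First ionization gives [H+] ≈ [HSeO3-] = 2.41 × 10^-2 M.
Second step: Ka2 = [H+][SeO3^2-]/[HSeO3-] ≈ [SeO3^2-] (since [H+] ≈ [HSeO3-]).
So [SeO3^2-] ≈ Ka2.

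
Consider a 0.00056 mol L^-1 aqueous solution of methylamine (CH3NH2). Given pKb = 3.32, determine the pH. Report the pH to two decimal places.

CH3NH2 + H2O ⇌ CH3NH3+ + OH-
Kb = 10^(−3.32) = 4.79 × 10^-4
Kb = [OH-]²/(0.00056 − [OH-]) = 4.79 × 10^-4
Here C₀/Kb ≈ 1.17, so the small-[OH-] approximation fails. Use the quadratic:
[OH-] = [−0.000479 + √(0.000479² + 1.07e-06)]/2 = 3.31 × 10^-4 M
pOH = −log(3.31 × 10^-4) = 3.48; pH = 14.00 − 3.48 = 10.52

pH = 10.52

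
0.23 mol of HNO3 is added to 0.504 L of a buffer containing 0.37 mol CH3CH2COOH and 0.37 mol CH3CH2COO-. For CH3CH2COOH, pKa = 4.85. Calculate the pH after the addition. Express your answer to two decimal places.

Added H+ converts CH3CH2COO- to CH3CH2COOH: CH3CH2COOH → 0.6 mol, CH3CH2COO- → 0.14 mol.
pH = pKa + log([A⁻]/[HA]) = 4.85 + log(0.14/0.6) = 4.85 -0.632

pH = 4.22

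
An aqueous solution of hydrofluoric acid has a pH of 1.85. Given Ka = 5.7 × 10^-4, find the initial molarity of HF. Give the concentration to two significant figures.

[H+] = 10^(-1.85) = 1.41 × 10^-2 M = x
Ka = x²/(C₀ − x) ⇒ C₀ = x + x²/Ka
C₀ = 1.41 × 10^-2 + (1.41 × 10^-2)²/(5.7 × 10^-4) = 3.63 × 10^-1 M

C₀ = 3.6 × 10^-1 M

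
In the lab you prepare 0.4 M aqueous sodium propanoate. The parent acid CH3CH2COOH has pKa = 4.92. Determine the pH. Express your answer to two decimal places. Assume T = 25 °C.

CH3CH2COO- is the conjugate base of the weak acid CH3CH2COOH.
Ka = 10^(−4.92) = 1.20 × 10^-5
Kb = Kw/Ka = 1.0×10^-14 / 1.20 × 10^-5 = 8.33 × 10^-10
Kb = [OH-]²/(0.4 − [OH-]) = 8.33 × 10^-10
Since Kb ≪ C₀, [OH-] ≈ √(Kb·C₀) = 1.83 × 10^-5 M.
pOH = −log(1.83 × 10^-5) = 4.74; pH = 14.00 − 4.74 = 9.26

pH = 9.26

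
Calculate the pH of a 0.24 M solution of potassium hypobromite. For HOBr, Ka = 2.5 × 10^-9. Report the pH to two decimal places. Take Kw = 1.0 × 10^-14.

OBr- is the conjugate base of the weak acid HOBr.
Kb = Kw/Ka = 1.0×10^-14 / 2.5 × 10^-9 = 4.00 × 10^-6
From the ICE table, Kb = x²/(0.24 − x) = 4.00 × 10^-6.
Since Kb ≪ C₀, x ≈ √(Kb·C₀) = 9.80 × 10^-4 M.
pOH = 3.01, so pH = 14.00 − pOH = 10.99

pH = 10.99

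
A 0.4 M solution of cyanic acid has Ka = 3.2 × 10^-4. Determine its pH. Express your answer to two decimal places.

pH = 1.95

HOCN ⇌ OCN- + H+
From the ICE table, Ka = [H+]²/(0.4 − [H+]) = 3.2 × 10^-4.
Neglecting [H+] in the denominator: [H+] = √(3.2 × 10^-4 × 0.4) = 1.13 × 10^-2 M
([H+]/C₀ = 2.8% < 5%, so the approximation holds.)
pH = −log[H+] = −log(1.13 × 10^-2) = 1.95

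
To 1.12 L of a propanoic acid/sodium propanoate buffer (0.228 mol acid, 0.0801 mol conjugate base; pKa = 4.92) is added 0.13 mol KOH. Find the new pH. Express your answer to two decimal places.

pH = 5.25

After neutralization: n(CH3CH2COOH) = 0.098 mol, n(CH3CH2COO-) = 0.21 mol.
Henderson–Hasselbalch with mole ratio 0.21/0.098: pH = 4.92 + (+0.331)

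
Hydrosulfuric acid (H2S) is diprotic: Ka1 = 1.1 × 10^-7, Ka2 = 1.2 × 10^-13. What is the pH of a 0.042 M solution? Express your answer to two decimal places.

pH = 4.17

Ka1 ≫ Ka2, so treat the first dissociation as the only significant source of H+.
Ka1 = x²/(0.042 − x) = 1.1 × 10^-7
x ≈ √(1.1 × 10^-7 × 0.042) = 6.80 × 10^-5 M
pH = −log(6.80 × 10^-5) = 4.17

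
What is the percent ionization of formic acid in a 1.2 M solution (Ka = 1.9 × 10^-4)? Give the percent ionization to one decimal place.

1.3%

HCOOH ⇌ HCOO- + H+; let x = [H+] at equilibrium.
x ≈ √(Ka·C₀) = √(1.9 × 10^-4 × 1.2) = 1.51 × 10^-2 M
Fraction ionized = 1.51 × 10^-2 / 1.2 = 0.0126 → 1.3%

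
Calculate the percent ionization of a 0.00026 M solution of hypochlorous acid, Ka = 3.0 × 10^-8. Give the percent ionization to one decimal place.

HOCl ⇌ OCl- + H+; let x = [H+] at equilibrium.
x ≈ √(Ka·C₀) = √(3.0 × 10^-8 × 0.00026) = 2.79 × 10^-6 M
% ionization = x/C₀ × 100% = 2.79 × 10^-6/0.00026 × 100% = 1.1%

1.1%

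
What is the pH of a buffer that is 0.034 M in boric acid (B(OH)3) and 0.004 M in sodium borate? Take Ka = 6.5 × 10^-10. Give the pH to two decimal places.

pKa = −log(6.5 × 10^-10) = 9.187
pH = pKa + log([A⁻]/[HA]) = 9.187 + log(0.004/0.034)
pH = 9.187 + (-0.929) = 8.26

pH = 8.26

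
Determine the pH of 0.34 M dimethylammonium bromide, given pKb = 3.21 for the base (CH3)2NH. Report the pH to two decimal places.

pH = 5.63

(CH3)2NH2+ is the conjugate acid of the weak base (CH3)2NH.
Kb = 10^(−3.21) = 6.17 × 10^-4
Ka = Kw/Kb = 1.0×10^-14 / 6.17 × 10^-4 = 1.62 × 10^-11
Ka = x²/(0.34 − x) = 1.62 × 10^-11
Neglecting x in the denominator: x = √(1.62 × 10^-11 × 0.34) = 2.35 × 10^-6 M
Check: 0.00069% ionized — well under 5%, approximation valid.
pH = −log[H+] = −log(2.35 × 10^-6) = 5.63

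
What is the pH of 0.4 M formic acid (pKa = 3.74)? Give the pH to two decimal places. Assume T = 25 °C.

pH = 2.07

HCOOH ⇌ HCOO- + H+
Ka = 10^(−3.74) = 1.82 × 10^-4
Ka = x²/(0.4 − x) = 1.82 × 10^-4
Neglecting x in the denominator: x = √(1.82 × 10^-4 × 0.4) = 8.53 × 10^-3 M
(x/C₀ = 2.1% < 5%, so the approximation holds.)
pH = −log(8.53 × 10^-3) = 2.07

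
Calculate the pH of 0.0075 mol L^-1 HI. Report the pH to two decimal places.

pH = 2.12

HI is a strong acid and dissociates completely, so [H+] = 0.0075 M.
pH = -log(0.0075) = 2.12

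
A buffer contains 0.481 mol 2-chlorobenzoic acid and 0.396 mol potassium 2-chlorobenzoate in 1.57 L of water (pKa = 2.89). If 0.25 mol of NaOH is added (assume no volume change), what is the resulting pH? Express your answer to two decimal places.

pH = 3.34

OH- converts ClC6H4COOH to ClC6H4COO-: ClC6H4COOH → 0.231 mol, ClC6H4COO- → 0.646 mol.
pH = pKa + log(n_ClC6H4COO-/n_ClC6H4COOH) = 2.89 + log(0.646/0.231) = 2.89 + (+0.447)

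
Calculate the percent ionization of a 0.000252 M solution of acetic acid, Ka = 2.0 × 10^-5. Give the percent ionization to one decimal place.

CH3COOH ⇌ CH3COO- + H+; let x = [H+] at equilibrium.
Solve x² + 2e-05x − 5.04e-09 = 0 → x = 6.17 × 10^-5 M
% ionization = x/C₀ × 100% = 6.17 × 10^-5/0.000252 × 100% = 24.5%

24.5%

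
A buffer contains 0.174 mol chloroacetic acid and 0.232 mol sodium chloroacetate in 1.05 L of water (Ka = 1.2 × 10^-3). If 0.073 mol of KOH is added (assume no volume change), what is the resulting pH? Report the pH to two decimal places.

pH = 3.40

After neutralization: n(ClCH2COOH) = 0.101 mol, n(ClCH2COO-) = 0.305 mol.
pKa = −log(1.2 × 10^-3) = 2.921
Henderson–Hasselbalch with mole ratio 0.305/0.101: pH = 2.921 + (+0.480)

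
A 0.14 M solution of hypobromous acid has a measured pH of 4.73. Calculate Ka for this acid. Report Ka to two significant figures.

[H+] = 10^(-4.73) = 1.86 × 10^-5 M
At equilibrium [HA] = 0.14 − 1.86 × 10^-5 = 1.40 × 10^-1 M
Ka = [H+][A-]/[HA] = (1.86 × 10^-5)² / 1.40 × 10^-1 = 2.5 × 10^-9

Ka = 2.5 × 10^-9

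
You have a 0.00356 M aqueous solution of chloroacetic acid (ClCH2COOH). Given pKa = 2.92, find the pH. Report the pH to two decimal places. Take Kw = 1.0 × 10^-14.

ClCH2COOH ⇌ ClCH2COO- + H+
Ka = 10^(−2.92) = 1.20 × 10^-3
From the ICE table, Ka = x²/(0.00356 − x) = 1.20 × 10^-3.
Here C₀/Ka ≈ 2.97, so the small-x approximation fails. Use the quadratic:
x = [−0.0012 + √(0.0012² + 1.71e-05)]/2 = 1.55 × 10^-3 M
pH = −log[H+] = −log(1.55 × 10^-3) = 2.81

pH = 2.81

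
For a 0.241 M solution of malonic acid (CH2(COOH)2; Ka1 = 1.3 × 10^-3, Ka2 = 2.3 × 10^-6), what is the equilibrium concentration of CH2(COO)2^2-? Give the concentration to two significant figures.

First ionization gives [H+] ≈ [CH2(COOH)COO-] = 1.71 × 10^-2 M.
Second step: Ka2 = [H+][CH2(COO)2^2-]/[CH2(COOH)COO-] ≈ [CH2(COO)2^2-] (since [H+] ≈ [CH2(COOH)COO-]).
So [CH2(COO)2^2-] ≈ Ka2.

2.3 × 10^-6 M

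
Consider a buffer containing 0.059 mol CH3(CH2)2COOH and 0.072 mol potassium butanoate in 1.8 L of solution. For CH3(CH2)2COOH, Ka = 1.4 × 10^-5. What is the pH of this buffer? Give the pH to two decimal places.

pKa = −log(1.4 × 10^-5) = 4.854
pH = pKa + log([A⁻]/[HA]) = 4.854 + log(0.072/0.059)
pH = 4.854 + (+0.086) = 4.94

pH = 4.94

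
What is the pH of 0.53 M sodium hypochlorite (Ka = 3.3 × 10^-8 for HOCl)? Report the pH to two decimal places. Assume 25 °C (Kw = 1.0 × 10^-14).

OCl- is the conjugate base of the weak acid HOCl.
Kb = Kw/Ka = 1.0×10^-14 / 3.3 × 10^-8 = 3.03 × 10^-7
Kb = [OH-]²/(0.53 − [OH-]) = 3.03 × 10^-7
Assume [OH-] ≪ 0.53: [OH-] ≈ √(3.03 × 10^-7 × 0.53) = 4.01 × 10^-4 M
([OH-]/C₀ = 0.076% < 5%, so the approximation holds.)
pOH = 3.40, so pH = 14.00 − pOH = 10.60

pH = 10.60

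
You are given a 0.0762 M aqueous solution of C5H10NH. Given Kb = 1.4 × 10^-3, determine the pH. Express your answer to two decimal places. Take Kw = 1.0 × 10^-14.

pH = 11.98

C5H10NH + H2O ⇌ C5H10NH2+ + OH-
From the ICE table, Kb = x²/(0.0762 − x) = 1.4 × 10^-3.
The 5% rule fails; solving x² + Kb·x − Kb·C₀ = 0 exactly:
x = (−Kb + √(Kb² + 4·Kb·C₀))/2 = 9.65 × 10^-3 M
pOH = 2.02, so pH = 14.00 − pOH = 11.98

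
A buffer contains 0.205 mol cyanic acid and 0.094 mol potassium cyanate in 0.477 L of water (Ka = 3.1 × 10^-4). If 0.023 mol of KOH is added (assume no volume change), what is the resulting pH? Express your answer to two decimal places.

pH = 3.32

After neutralization: n(HOCN) = 0.182 mol, n(OCN-) = 0.117 mol.
pKa = −log(3.1 × 10^-4) = 3.509
pH = pKa + log(n_OCN-/n_HOCN) = 3.509 + log(0.117/0.182) = 3.509 + (-0.192)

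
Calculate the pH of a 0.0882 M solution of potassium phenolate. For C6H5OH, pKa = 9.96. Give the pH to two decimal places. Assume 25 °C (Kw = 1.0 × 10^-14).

C6H5O- is the conjugate base of the weak acid C6H5OH.
Ka = 10^(−9.96) = 1.10 × 10^-10
Kb = Kw/Ka = 1.0×10^-14 / 1.10 × 10^-10 = 9.09 × 10^-5
Kb = [OH-]²/(0.0882 − [OH-]) = 9.09 × 10^-5
Assume [OH-] ≪ 0.0882: [OH-] ≈ √(9.09 × 10^-5 × 0.0882) = 2.83 × 10^-3 M
Check: 3.2% ionized — well under 5%, approximation valid.
pOH = 2.55, so pH = 14.00 − pOH = 11.45

pH = 11.45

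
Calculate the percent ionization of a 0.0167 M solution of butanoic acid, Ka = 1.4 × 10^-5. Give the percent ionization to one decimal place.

CH3(CH2)2COOH ⇌ CH3(CH2)2COO- + H+; let x = [H+] at equilibrium.
x ≈ √(Ka·C₀) = √(1.4 × 10^-5 × 0.0167) = 4.84 × 10^-4 M
% ionization = x/C₀ × 100% = 4.84 × 10^-4/0.0167 × 100% = 2.9%

2.9%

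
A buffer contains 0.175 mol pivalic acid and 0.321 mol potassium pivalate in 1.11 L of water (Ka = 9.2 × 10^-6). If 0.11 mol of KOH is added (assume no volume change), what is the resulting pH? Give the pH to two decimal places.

pH = 5.86

OH- converts (CH3)3CCOOH to (CH3)3CCOO-: (CH3)3CCOOH → 0.065 mol, (CH3)3CCOO- → 0.431 mol.
pKa = −log(9.2 × 10^-6) = 5.036
pH = pKa + log([A⁻]/[HA]) = 5.036 + log(0.431/0.065) = 5.036 +0.822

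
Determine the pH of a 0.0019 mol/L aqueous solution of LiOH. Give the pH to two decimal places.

LiOH is a strong base; [OH-] = 0.0019 M.
pOH = -log(0.0019) = 2.72
pH = 14.00 - 2.72 = 11.28

pH = 11.28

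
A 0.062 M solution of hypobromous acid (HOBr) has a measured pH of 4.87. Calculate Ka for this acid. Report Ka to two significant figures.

[H+] = 10^(-4.87) = 1.35 × 10^-5 M
At equilibrium [HA] = 0.062 − 1.35 × 10^-5 = 6.20 × 10^-2 M
Ka = [H+][A-]/[HA] = (1.35 × 10^-5)² / 6.20 × 10^-2 = 2.9 × 10^-9

Ka = 2.9 × 10^-9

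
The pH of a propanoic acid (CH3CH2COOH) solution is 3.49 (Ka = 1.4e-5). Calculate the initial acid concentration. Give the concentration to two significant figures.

[H+] = 10^(-3.49) = 3.24 × 10^-4 M = x
Ka = x²/(C₀ − x) ⇒ C₀ = x + x²/Ka
C₀ = 3.24 × 10^-4 + (3.24 × 10^-4)²/(1.4 × 10^-5) = 7.82 × 10^-3 M

C₀ = 7.8 × 10^-3 M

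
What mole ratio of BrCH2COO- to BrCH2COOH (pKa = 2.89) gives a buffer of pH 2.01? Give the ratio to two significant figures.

pH = pKa + log(r) ⇒ log(r) = 2.01 − 2.89 = -0.88
r = [BrCH2COO-]/[BrCH2COOH] = 10^(-0.88) = 0.132

ratio = 0.13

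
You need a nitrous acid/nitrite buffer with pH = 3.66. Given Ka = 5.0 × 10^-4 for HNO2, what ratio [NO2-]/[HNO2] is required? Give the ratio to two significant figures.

pKa = -log(5.0 × 10^-4) = 3.301
pH = pKa + log(r) ⇒ log(r) = 3.66 − 3.301 = +0.359
r = [NO2-]/[HNO2] = 10^(+0.359) = 2.29

ratio = 2.3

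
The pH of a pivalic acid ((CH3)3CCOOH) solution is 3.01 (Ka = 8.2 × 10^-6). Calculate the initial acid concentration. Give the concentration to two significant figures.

C₀ = 1.2 × 10^-1 M

[H+] = 10^(-3.01) = 9.77 × 10^-4 M = x
Ka = x²/(C₀ − x) ⇒ C₀ = x + x²/Ka
C₀ = 9.77 × 10^-4 + (9.77 × 10^-4)²/(8.2 × 10^-6) = 1.17 × 10^-1 M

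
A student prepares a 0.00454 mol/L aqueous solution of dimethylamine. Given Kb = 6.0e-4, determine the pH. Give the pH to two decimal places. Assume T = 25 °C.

pH = 11.14

(CH3)2NH + H2O ⇌ (CH3)2NH2+ + OH-
Let x = [OH-] at equilibrium. Kb = x²/(0.00454 − x).
The 5% rule fails; solving x² + Kb·x − Kb·C₀ = 0 exactly:
x = (−Kb + √(Kb² + 4·Kb·C₀))/2 = 1.38 × 10^-3 M
pOH = 2.86, so pH = 14.00 − pOH = 11.14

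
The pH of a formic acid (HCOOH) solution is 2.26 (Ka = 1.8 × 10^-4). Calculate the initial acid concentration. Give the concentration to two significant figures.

C₀ = 1.7 × 10^-1 M

[H+] = 10^(-2.26) = 5.50 × 10^-3 M = x
Ka = x²/(C₀ − x) ⇒ C₀ = x + x²/Ka
C₀ = 5.50 × 10^-3 + (5.50 × 10^-3)²/(1.8 × 10^-4) = 1.74 × 10^-1 M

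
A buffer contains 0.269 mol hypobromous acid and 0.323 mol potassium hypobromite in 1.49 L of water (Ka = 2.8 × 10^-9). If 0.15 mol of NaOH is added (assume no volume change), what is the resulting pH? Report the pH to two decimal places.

pH = 9.15

OH- converts HOBr to OBr-: HOBr → 0.119 mol, OBr- → 0.473 mol.
pKa = −log(2.8 × 10^-9) = 8.553
pH = pKa + log(n_OBr-/n_HOBr) = 8.553 + log(0.473/0.119) = 8.553 + (+0.599)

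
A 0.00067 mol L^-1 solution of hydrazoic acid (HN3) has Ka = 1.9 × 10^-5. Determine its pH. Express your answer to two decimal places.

HN3 ⇌ N3- + H+
Let x = [H+] at equilibrium. Ka = x²/(0.00067 − x).
Here C₀/Ka ≈ 35.3, so the small-x approximation fails. Use the quadratic:
x = [−1.9e-05 + √(1.9e-05² + 5.09e-08)]/2 = 1.04 × 10^-4 M
pH = −log[H+] = −log(1.04 × 10^-4) = 3.98

pH = 3.98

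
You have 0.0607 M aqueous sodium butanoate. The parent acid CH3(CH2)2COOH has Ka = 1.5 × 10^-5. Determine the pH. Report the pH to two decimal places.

CH3(CH2)2COO- is the conjugate base of the weak acid CH3(CH2)2COOH.
Kb = Kw/Ka = 1.0×10^-14 / 1.5 × 10^-5 = 6.67 × 10^-10
From the ICE table, Kb = x²/(0.0607 − x) = 6.67 × 10^-10.
Since Kb ≪ C₀, x ≈ √(Kb·C₀) = 6.36 × 10^-6 M.
pOH = 5.20, so pH = 14.00 − pOH = 8.80

pH = 8.80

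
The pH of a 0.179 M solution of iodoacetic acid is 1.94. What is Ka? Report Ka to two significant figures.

Ka = 7.9 × 10^-4

[H+] = 10^(-1.94) = 1.15 × 10^-2 M
At equilibrium [HA] = 0.179 − 1.15 × 10^-2 = 1.67 × 10^-1 M
Ka = [H+][A-]/[HA] = (1.15 × 10^-2)² / 1.67 × 10^-1 = 7.9 × 10^-4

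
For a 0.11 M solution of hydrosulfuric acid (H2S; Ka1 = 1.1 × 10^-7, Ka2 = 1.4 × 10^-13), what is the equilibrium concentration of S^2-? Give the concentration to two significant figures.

1.4 × 10^-13 M

First ionization gives [H+] ≈ [HS-] = 1.10 × 10^-4 M.
Second step: Ka2 = [H+][S^2-]/[HS-] ≈ [S^2-] (since [H+] ≈ [HS-]).
So [S^2-] ≈ Ka2.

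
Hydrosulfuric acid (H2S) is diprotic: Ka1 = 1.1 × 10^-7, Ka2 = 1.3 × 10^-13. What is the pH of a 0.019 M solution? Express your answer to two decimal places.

pH = 4.34

Ka1 ≫ Ka2, so treat the first dissociation as the only significant source of H+.
Ka1 = x²/(0.019 − x) = 1.1 × 10^-7
x ≈ √(1.1 × 10^-7 × 0.019) = 4.57 × 10^-5 M
pH = −log(4.57 × 10^-5) = 4.34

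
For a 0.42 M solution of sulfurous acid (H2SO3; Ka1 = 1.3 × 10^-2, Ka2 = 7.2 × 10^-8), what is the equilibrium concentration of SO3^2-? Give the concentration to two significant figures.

7.2 × 10^-8 M

First ionization gives [H+] ≈ [HSO3-] = 6.77 × 10^-2 M.
Second step: Ka2 = [H+][SO3^2-]/[HSO3-] ≈ [SO3^2-] (since [H+] ≈ [HSO3-]).
So [SO3^2-] ≈ Ka2.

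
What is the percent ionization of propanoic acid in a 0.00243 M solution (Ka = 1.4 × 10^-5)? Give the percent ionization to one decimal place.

7.3%

CH3CH2COOH ⇌ CH3CH2COO- + H+; let x = [H+] at equilibrium.
Ka = x²/(C₀ − x); solving the quadratic gives x = 1.78 × 10^-4 M.
Fraction ionized = 1.78 × 10^-4 / 0.00243 = 0.0733 → 7.3%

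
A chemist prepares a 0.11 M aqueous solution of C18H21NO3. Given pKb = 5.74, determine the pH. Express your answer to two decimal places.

pH = 10.65

C18H21NO3 + H2O ⇌ C18H22NO3+ + OH-
Kb = 10^(−5.74) = 1.82 × 10^-6
From the ICE table, Kb = [OH-]²/(0.11 − [OH-]) = 1.82 × 10^-6.
Assume [OH-] ≪ 0.11: [OH-] ≈ √(1.82 × 10^-6 × 0.11) = 4.47 × 10^-4 M
Check: 0.41% ionized — well under 5%, approximation valid.
pOH = 3.35, so pH = 14.00 − pOH = 10.65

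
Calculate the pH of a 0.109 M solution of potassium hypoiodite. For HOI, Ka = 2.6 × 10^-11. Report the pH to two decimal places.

OI- is the conjugate base of the weak acid HOI.
Kb = Kw/Ka = 1.0×10^-14 / 2.6 × 10^-11 = 3.85 × 10^-4
Kb = [OH-]²/(0.109 − [OH-]) = 3.85 × 10^-4
The 5% rule fails; solving [OH-]² + Kb·[OH-] − Kb·C₀ = 0 exactly:
[OH-] = [−0.000385 + √(0.000385² + 0.000168)]/2 = 6.29 × 10^-3 M
pOH = −log(6.29 × 10^-3) = 2.20; pH = 14.00 − 2.20 = 11.80

pH = 11.80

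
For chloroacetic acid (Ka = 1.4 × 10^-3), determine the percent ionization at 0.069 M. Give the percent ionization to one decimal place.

13.3%

ClCH2COOH ⇌ ClCH2COO- + H+; let x = [H+] at equilibrium.
Ka = x²/(C₀ − x); solving the quadratic gives x = 9.15 × 10^-3 M.
% ionization = x/C₀ × 100% = 9.15 × 10^-3/0.069 × 100% = 13.3%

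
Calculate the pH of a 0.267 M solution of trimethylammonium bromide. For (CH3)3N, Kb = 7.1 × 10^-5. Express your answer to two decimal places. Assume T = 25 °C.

(CH3)3NH+ is the conjugate acid of the weak base (CH3)3N.
Ka = Kw/Kb = 1.0×10^-14 / 7.1 × 10^-5 = 1.41 × 10^-10
From the ICE table, Ka = x²/(0.267 − x) = 1.41 × 10^-10.
Since Ka ≪ C₀, x ≈ √(Ka·C₀) = 6.14 × 10^-6 M.
(x/C₀ = 0.0023% < 5%, so the approximation holds.)
pH = −log(6.14 × 10^-6) = 5.21

pH = 5.21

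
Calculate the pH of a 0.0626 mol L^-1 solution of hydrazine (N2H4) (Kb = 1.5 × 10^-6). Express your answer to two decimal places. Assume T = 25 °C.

pH = 10.49

N2H4 + H2O ⇌ N2H5+ + OH-
Let x = [OH-] at equilibrium. Kb = x²/(0.0626 − x).
Assume x ≪ 0.0626: x ≈ √(1.5 × 10^-6 × 0.0626) = 3.06 × 10^-4 M
(x/C₀ = 0.49% < 5%, so the approximation holds.)
pOH = 3.51, so pH = 14.00 − pOH = 10.49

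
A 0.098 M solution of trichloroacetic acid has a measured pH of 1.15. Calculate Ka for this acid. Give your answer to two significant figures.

[H+] = 10^(-1.15) = 7.08 × 10^-2 M
At equilibrium [HA] = 0.098 − 7.08 × 10^-2 = 2.72 × 10^-2 M
Ka = [H+][A-]/[HA] = (7.08 × 10^-2)² / 2.72 × 10^-2 = 1.8 × 10^-1

Ka = 1.8 × 10^-1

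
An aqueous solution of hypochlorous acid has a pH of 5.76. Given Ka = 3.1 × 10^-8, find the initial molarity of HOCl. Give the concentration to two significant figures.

C₀ = 9.9 × 10^-5 M

[H+] = 10^(-5.76) = 1.74 × 10^-6 M = x
Ka = x²/(C₀ − x) ⇒ C₀ = x + x²/Ka
C₀ = 1.74 × 10^-6 + (1.74 × 10^-6)²/(3.1 × 10^-8) = 9.94 × 10^-5 M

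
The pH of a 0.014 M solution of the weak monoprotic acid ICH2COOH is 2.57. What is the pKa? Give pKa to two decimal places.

pKa = 3.19

[H+] = 10^(-2.57) = 2.69 × 10^-3 M
At equilibrium [HA] = 0.014 − 2.69 × 10^-3 = 1.13 × 10^-2 M
Ka = [H+][A-]/[HA] = (2.69 × 10^-3)² / 1.13 × 10^-2 = 6.40 × 10^-4
pKa = -log(6.40 × 10^-4) = 3.19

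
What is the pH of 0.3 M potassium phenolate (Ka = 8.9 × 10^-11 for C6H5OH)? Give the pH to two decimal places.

C6H5O- is the conjugate base of the weak acid C6H5OH.
Kb = Kw/Ka = 1.0×10^-14 / 8.9 × 10^-11 = 1.12 × 10^-4
Let x = [OH-] at equilibrium. Kb = x²/(0.3 − x).
Since Kb ≪ C₀, x ≈ √(Kb·C₀) = 5.80 × 10^-3 M.
(x/C₀ = 1.9% < 5%, so the approximation holds.)
pOH = 2.24, so pH = 14.00 − pOH = 11.76

pH = 11.76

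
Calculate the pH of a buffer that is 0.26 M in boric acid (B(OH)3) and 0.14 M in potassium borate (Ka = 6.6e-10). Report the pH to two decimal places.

pKa = −log(6.6 × 10^-10) = 9.180
Using pH = pKa + log([base]/[acid]) with [base]/[acid] = 0.14/0.26:
pH = 9.180 + (-0.269) = 8.91

pH = 8.91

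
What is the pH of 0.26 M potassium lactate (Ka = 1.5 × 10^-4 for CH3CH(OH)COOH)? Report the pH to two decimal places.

pH = 8.62

CH3CH(OH)COO- is the conjugate base of the weak acid CH3CH(OH)COOH.
Kb = Kw/Ka = 1.0×10^-14 / 1.5 × 10^-4 = 6.67 × 10^-11
Kb = [OH-]²/(0.26 − [OH-]) = 6.67 × 10^-11
Since Kb ≪ C₀, [OH-] ≈ √(Kb·C₀) = 4.16 × 10^-6 M.
pOH = 5.38, so pH = 14.00 − pOH = 8.62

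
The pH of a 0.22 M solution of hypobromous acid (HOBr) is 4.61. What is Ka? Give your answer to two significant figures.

[H+] = 10^(-4.61) = 2.45 × 10^-5 M
At equilibrium [HA] = 0.22 − 2.45 × 10^-5 = 2.20 × 10^-1 M
Ka = [H+][A-]/[HA] = (2.45 × 10^-5)² / 2.20 × 10^-1 = 2.7 × 10^-9

Ka = 2.7 × 10^-9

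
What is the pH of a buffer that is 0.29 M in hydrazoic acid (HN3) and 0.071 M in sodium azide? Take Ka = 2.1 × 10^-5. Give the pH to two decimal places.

pH = 4.07

pKa = −log(2.1 × 10^-5) = 4.678
Using pH = pKa + log([base]/[acid]) with [base]/[acid] = 0.071/0.29:
pH = 4.678 + (-0.611) = 4.07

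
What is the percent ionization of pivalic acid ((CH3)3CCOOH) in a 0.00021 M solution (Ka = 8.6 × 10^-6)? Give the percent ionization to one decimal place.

(CH3)3CCOOH ⇌ (CH3)3CCOO- + H+; let x = [H+] at equilibrium.
Solve x² + 8.6e-06x − 1.81e-09 = 0 → x = 3.84 × 10^-5 M
Fraction ionized = 3.84 × 10^-5 / 0.00021 = 0.1829 → 18.3%

18.3%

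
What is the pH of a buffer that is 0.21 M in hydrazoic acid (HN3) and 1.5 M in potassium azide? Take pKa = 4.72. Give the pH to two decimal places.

pH = 5.57

pH = pKa + log([A⁻]/[HA]) = 4.72 + log(1.5/0.21)
pH = 4.72 + (+0.854) = 5.57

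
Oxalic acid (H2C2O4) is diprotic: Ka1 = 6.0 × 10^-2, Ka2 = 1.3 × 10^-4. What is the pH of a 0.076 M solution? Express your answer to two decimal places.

pH = 1.36

Ka1 ≫ Ka2, so treat the first dissociation as the only significant source of H+.
Ka1 = x²/(0.076 − x) = 6.0 × 10^-2
Solving the quadratic: x = (−Ka1 + √(Ka1² + 4·Ka1·C₀))/2 = 4.39 × 10^-2 M
pH = −log(4.39 × 10^-2) = 1.36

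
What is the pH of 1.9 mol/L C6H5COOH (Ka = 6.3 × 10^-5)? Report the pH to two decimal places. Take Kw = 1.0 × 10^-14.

C6H5COOH ⇌ C6H5COO- + H+
Ka = [H+]²/(1.9 − [H+]) = 6.3 × 10^-5
Neglecting [H+] in the denominator: [H+] = √(6.3 × 10^-5 × 1.9) = 1.09 × 10^-2 M
([H+]/C₀ = 0.58% < 5%, so the approximation holds.)
pH = −log(1.09 × 10^-2) = 1.96

pH = 1.96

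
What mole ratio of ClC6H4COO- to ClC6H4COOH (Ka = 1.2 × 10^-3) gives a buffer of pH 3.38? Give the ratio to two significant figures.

pKa = -log(1.2 × 10^-3) = 2.921
pH = pKa + log(r) ⇒ log(r) = 3.38 − 2.921 = +0.459
r = [ClC6H4COO-]/[ClC6H4COOH] = 10^(+0.459) = 2.88

ratio = 2.9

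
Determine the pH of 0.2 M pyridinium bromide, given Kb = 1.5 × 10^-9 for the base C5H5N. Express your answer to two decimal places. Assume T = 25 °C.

pH = 2.94

C5H5NH+ is the conjugate acid of the weak base C5H5N.
Ka = Kw/Kb = 1.0×10^-14 / 1.5 × 10^-9 = 6.67 × 10^-6
From the ICE table, Ka = [H+]²/(0.2 − [H+]) = 6.67 × 10^-6.
Since Ka ≪ C₀, [H+] ≈ √(Ka·C₀) = 1.15 × 10^-3 M.
pH = −log(1.15 × 10^-3) = 2.94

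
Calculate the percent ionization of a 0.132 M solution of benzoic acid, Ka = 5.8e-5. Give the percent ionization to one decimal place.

2.1%

C6H5COOH ⇌ C6H5COO- + H+; let x = [H+] at equilibrium.
x ≈ √(Ka·C₀) = √(5.8 × 10^-5 × 0.132) = 2.77 × 10^-3 M
Fraction ionized = 2.77 × 10^-3 / 0.132 = 0.0210 → 2.1%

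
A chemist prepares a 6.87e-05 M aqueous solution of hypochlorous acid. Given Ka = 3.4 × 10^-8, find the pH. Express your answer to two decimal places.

pH = 5.82

HOCl ⇌ OCl- + H+
Ka = x²/(6.87e-05 − x) = 3.4 × 10^-8
Assume x ≪ 6.87e-05: x ≈ √(3.4 × 10^-8 × 6.87e-05) = 1.53 × 10^-6 M
pH = −log(1.53 × 10^-6) = 5.82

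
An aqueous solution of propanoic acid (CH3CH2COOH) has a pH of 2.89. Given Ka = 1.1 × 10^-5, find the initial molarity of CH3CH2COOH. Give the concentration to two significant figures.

[H+] = 10^(-2.89) = 1.29 × 10^-3 M = x
Ka = x²/(C₀ − x) ⇒ C₀ = x + x²/Ka
C₀ = 1.29 × 10^-3 + (1.29 × 10^-3)²/(1.1 × 10^-5) = 1.53 × 10^-1 M

C₀ = 1.5 × 10^-1 M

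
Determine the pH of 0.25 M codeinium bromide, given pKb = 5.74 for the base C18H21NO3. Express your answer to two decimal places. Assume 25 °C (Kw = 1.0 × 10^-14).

C18H22NO3+ is the conjugate acid of the weak base C18H21NO3.
Kb = 10^(−5.74) = 1.82 × 10^-6
Ka = Kw/Kb = 1.0×10^-14 / 1.82 × 10^-6 = 5.49 × 10^-9
From the ICE table, Ka = x²/(0.25 − x) = 5.49 × 10^-9.
Neglecting x in the denominator: x = √(5.49 × 10^-9 × 0.25) = 3.70 × 10^-5 M
(x/C₀ = 0.015% < 5%, so the approximation holds.)
pH = −log(3.70 × 10^-5) = 4.43

pH = 4.43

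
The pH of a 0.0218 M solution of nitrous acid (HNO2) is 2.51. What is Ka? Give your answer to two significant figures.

[H+] = 10^(-2.51) = 3.09 × 10^-3 M
At equilibrium [HA] = 0.0218 − 3.09 × 10^-3 = 1.87 × 10^-2 M
Ka = [H+][A-]/[HA] = (3.09 × 10^-3)² / 1.87 × 10^-2 = 5.1 × 10^-4

Ka = 5.1 × 10^-4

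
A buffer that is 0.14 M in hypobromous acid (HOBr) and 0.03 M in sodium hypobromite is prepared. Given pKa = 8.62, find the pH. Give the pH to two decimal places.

Using pH = pKa + log([base]/[acid]) with [base]/[acid] = 0.03/0.14:
pH = 8.62 + (-0.669) = 7.95

pH = 7.95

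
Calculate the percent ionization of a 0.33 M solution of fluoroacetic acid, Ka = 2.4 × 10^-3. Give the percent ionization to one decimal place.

8.2%

FCH2COOH ⇌ FCH2COO- + H+; let x = [H+] at equilibrium.
Ka = x²/(C₀ − x); solving the quadratic gives x = 2.70 × 10^-2 M.
Fraction ionized = 2.70 × 10^-2 / 0.33 = 0.0818 → 8.2%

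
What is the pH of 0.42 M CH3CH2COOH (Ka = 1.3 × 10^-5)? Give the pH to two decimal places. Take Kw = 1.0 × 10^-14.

pH = 2.63

CH3CH2COOH ⇌ CH3CH2COO- + H+
From the ICE table, Ka = [H+]²/(0.42 − [H+]) = 1.3 × 10^-5.
Neglecting [H+] in the denominator: [H+] = √(1.3 × 10^-5 × 0.42) = 2.34 × 10^-3 M
Check: 0.56% ionized — well under 5%, approximation valid.
pH = −log(2.34 × 10^-3) = 2.63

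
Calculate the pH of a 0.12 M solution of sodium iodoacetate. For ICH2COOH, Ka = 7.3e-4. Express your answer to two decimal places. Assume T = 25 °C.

ICH2COO- is the conjugate base of the weak acid ICH2COOH.
Kb = Kw/Ka = 1.0×10^-14 / 7.3 × 10^-4 = 1.37 × 10^-11
Kb = x²/(0.12 − x) = 1.37 × 10^-11
Neglecting x in the denominator: x = √(1.37 × 10^-11 × 0.12) = 1.28 × 10^-6 M
(x/C₀ = 0.0011% < 5%, so the approximation holds.)
pOH = −log(1.28 × 10^-6) = 5.89; pH = 14.00 − 5.89 = 8.11

pH = 8.11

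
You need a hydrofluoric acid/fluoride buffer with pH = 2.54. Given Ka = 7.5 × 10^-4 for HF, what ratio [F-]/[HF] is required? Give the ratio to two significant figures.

pKa = -log(7.5 × 10^-4) = 3.125
pH = pKa + log(r) ⇒ log(r) = 2.54 − 3.125 = -0.585
r = [F-]/[HF] = 10^(-0.585) = 0.26

ratio = 0.26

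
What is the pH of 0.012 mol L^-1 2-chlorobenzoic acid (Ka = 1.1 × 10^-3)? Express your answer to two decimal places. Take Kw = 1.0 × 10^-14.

pH = 2.51

ClC6H4COOH ⇌ ClC6H4COO- + H+
Ka = [H+]²/(0.012 − [H+]) = 1.1 × 10^-3
The 5% rule fails; solving [H+]² + Ka·[H+] − Ka·C₀ = 0 exactly:
[H+] = (−Ka + √(Ka² + 4·Ka·C₀))/2 = 3.12 × 10^-3 M
pH = −log(3.12 × 10^-3) = 2.51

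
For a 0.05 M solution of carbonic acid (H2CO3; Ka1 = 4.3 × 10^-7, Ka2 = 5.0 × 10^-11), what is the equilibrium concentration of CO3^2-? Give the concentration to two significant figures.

First ionization gives [H+] ≈ [HCO3-] = 1.47 × 10^-4 M.
Second step: Ka2 = [H+][CO3^2-]/[HCO3-] ≈ [CO3^2-] (since [H+] ≈ [HCO3-]).
So [CO3^2-] ≈ Ka2.

5.0 × 10^-11 M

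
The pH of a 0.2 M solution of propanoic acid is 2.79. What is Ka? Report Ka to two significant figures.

Ka = 1.3 × 10^-5

[H+] = 10^(-2.79) = 1.62 × 10^-3 M
At equilibrium [HA] = 0.2 − 1.62 × 10^-3 = 1.98 × 10^-1 M
Ka = [H+][A-]/[HA] = (1.62 × 10^-3)² / 1.98 × 10^-1 = 1.3 × 10^-5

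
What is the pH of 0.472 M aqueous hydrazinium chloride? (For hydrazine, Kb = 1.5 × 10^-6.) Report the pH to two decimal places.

N2H5+ is the conjugate acid of the weak base N2H4.
Ka = Kw/Kb = 1.0×10^-14 / 1.5 × 10^-6 = 6.67 × 10^-9
Ka = x²/(0.472 − x) = 6.67 × 10^-9
Assume x ≪ 0.472: x ≈ √(6.67 × 10^-9 × 0.472) = 5.61 × 10^-5 M
(x/C₀ = 0.012% < 5%, so the approximation holds.)
pH = −log(5.61 × 10^-5) = 4.25

pH = 4.25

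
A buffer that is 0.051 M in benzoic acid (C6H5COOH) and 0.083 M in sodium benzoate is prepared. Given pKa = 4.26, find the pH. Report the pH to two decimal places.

pH = 4.47

Using pH = pKa + log([base]/[acid]) with [base]/[acid] = 0.083/0.051:
pH = 4.26 + (+0.212) = 4.47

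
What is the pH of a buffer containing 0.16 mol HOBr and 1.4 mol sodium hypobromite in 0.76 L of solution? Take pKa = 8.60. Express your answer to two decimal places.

Henderson–Hasselbalch: pH = pKa + log([OBr-]/[HOBr]) = 8.60 + log(1.4/0.16)
pH = 8.60 + (+0.942) = 9.54

pH = 9.54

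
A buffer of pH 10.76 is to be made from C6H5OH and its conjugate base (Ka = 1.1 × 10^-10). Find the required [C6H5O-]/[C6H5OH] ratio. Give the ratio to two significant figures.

pKa = -log(1.1 × 10^-10) = 9.959
pH = pKa + log(r) ⇒ log(r) = 10.76 − 9.959 = +0.801
r = [C6H5O-]/[C6H5OH] = 10^(+0.801) = 6.32

ratio = 6.3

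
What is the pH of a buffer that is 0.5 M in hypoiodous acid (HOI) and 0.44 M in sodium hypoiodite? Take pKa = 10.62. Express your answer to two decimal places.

Using pH = pKa + log([base]/[acid]) with [base]/[acid] = 0.44/0.5:
pH = 10.62 + (-0.056) = 10.56

pH = 10.56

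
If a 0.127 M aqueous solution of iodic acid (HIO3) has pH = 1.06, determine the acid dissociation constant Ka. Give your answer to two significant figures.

Ka = 1.9 × 10^-1

[H+] = 10^(-1.06) = 8.71 × 10^-2 M
At equilibrium [HA] = 0.127 − 8.71 × 10^-2 = 3.99 × 10^-2 M
Ka = [H+][A-]/[HA] = (8.71 × 10^-2)² / 3.99 × 10^-2 = 1.9 × 10^-1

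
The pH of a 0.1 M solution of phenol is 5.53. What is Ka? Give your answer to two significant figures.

[H+] = 10^(-5.53) = 2.95 × 10^-6 M
At equilibrium [HA] = 0.1 − 2.95 × 10^-6 = 1.00 × 10^-1 M
Ka = [H+][A-]/[HA] = (2.95 × 10^-6)² / 1.00 × 10^-1 = 8.7 × 10^-11

Ka = 8.7 × 10^-11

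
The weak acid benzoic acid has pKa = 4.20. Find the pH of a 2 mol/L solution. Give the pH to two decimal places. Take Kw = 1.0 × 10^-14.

pH = 1.95

C6H5COOH ⇌ C6H5COO- + H+
Ka = 10^(−4.20) = 6.31 × 10^-5
From the ICE table, Ka = [H+]²/(2 − [H+]) = 6.31 × 10^-5.
Neglecting [H+] in the denominator: [H+] = √(6.31 × 10^-5 × 2) = 1.12 × 10^-2 M
Check: 0.56% ionized — well under 5%, approximation valid.
pH = −log[H+] = −log(1.12 × 10^-2) = 1.95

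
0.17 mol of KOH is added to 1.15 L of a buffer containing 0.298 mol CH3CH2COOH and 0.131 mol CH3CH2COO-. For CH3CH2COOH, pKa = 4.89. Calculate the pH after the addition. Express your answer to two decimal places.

After neutralization: n(CH3CH2COOH) = 0.128 mol, n(CH3CH2COO-) = 0.301 mol.
Henderson–Hasselbalch with mole ratio 0.301/0.128: pH = 4.89 + (+0.371)

pH = 5.26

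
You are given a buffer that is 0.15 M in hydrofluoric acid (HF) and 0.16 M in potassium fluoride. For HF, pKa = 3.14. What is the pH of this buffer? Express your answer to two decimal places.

Using pH = pKa + log([base]/[acid]) with [base]/[acid] = 0.16/0.15:
pH = 3.14 + (+0.028) = 3.17

pH = 3.17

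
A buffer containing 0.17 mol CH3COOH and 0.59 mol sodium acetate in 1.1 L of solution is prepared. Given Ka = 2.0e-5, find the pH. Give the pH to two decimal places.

pKa = −log(2.0 × 10^-5) = 4.699
Using pH = pKa + log([base]/[acid]) with [base]/[acid] = 0.59/0.17:
pH = 4.699 + (+0.540) = 5.24

pH = 5.24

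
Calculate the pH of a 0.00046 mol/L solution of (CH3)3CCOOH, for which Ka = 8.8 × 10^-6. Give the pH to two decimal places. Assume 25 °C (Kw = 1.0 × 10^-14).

pH = 4.23

(CH3)3CCOOH ⇌ (CH3)3CCOO- + H+
Ka = [H+]²/(0.00046 − [H+]) = 8.8 × 10^-6
Here C₀/Ka ≈ 52.3, so the small-[H+] approximation fails. Use the quadratic:
[H+] = [−8.8e-06 + √(8.8e-06² + 1.62e-08)]/2 = 5.94 × 10^-5 M
pH = −log[H+] = −log(5.94 × 10^-5) = 4.23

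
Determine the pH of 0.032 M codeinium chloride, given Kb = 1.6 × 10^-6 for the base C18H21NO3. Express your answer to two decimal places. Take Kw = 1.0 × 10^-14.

pH = 4.85

C18H22NO3+ is the conjugate acid of the weak base C18H21NO3.
Ka = Kw/Kb = 1.0×10^-14 / 1.6 × 10^-6 = 6.25 × 10^-9
From the ICE table, Ka = x²/(0.032 − x) = 6.25 × 10^-9.
Neglecting x in the denominator: x = √(6.25 × 10^-9 × 0.032) = 1.41 × 10^-5 M
(x/C₀ = 0.044% < 5%, so the approximation holds.)
pH = −log(1.41 × 10^-5) = 4.85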